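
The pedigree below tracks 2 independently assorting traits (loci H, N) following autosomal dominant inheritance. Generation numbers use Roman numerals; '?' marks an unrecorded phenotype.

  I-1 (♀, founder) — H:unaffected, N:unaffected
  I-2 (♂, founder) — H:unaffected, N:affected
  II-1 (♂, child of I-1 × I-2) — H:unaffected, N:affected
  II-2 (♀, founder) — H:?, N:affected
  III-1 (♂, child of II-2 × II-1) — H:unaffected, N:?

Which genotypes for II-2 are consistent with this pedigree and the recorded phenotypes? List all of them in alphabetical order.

II-2 ∈ {Hh NN, Hh Nn, hh NN, hh Nn}

H/I-1 un ·: hh
H/I-2 un ·: hh
H/II-1 un I-1×I-2: hh
H/II-2 ? ·: hh|Hh
H/III-1 un II-2×II-1: hh
⇒ H over [I-1,I-2,II-1,II-2,III-1]: 2 consistent
N/I-1 un ·: nn
N/I-2 aff ·: Nn|NN
N/II-1 aff I-1×I-2: Nn
N/II-2 aff ·: Nn|NN
N/III-1 ? II-2×II-1: nn|Nn|NN
⇒ N over [I-1,I-2,II-1,II-2,III-1]: 10 consistent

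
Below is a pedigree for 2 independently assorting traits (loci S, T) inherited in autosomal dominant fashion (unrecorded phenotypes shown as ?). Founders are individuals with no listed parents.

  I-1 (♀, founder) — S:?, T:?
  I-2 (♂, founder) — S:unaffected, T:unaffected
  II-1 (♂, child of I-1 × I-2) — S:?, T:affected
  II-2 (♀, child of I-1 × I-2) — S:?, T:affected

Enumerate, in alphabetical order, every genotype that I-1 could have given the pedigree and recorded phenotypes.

S/I-1 ? ·: ss|Ss|SS
S/I-2 un ·: ss
S/II-1 ? I-1×I-2: ss|Ss
S/II-2 ? I-1×I-2: ss|Ss
⇒ S over [I-1,I-2,II-1,II-2]: 6 consistent
T/I-1 ? ·: Tt|TT
T/I-2 un ·: tt
T/II-1 aff I-1×I-2: Tt
T/II-2 aff I-1×I-2: Tt
⇒ T over [I-1,I-2,II-1,II-2]: 2 consistent

I-1 ∈ {SS TT, SS Tt, Ss TT, Ss Tt, ss TT, ss Tt}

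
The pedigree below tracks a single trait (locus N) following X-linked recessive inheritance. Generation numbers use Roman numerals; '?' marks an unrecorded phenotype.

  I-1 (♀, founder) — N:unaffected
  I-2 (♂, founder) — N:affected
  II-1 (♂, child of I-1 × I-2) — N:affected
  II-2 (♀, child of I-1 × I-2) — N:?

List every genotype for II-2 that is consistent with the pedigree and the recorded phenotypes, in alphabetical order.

N/I-1 un ·: X^NX^n
N/I-2 aff ·: X^nY
N/II-1 aff I-1×I-2: X^nY
N/II-2 ? I-1×I-2: X^NX^n|X^nX^n
⇒ N over [I-1,I-2,II-1,II-2]: 2 consistent

II-2 ∈ {X^NX^n, X^nX^n}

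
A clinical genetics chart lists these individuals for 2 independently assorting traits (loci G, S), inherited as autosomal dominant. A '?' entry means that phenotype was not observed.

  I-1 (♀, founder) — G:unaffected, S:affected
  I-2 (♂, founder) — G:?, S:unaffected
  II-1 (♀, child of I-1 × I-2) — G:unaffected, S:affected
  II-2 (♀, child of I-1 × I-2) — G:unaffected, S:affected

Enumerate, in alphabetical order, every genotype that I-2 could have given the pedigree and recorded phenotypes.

G/I-1 un ·: gg
G/I-2 ? ·: gg|Gg
G/II-1 un I-1×I-2: gg
G/II-2 un I-1×I-2: gg
⇒ G over [I-1,I-2,II-1,II-2]: 2 consistent
S/I-1 aff ·: Ss|SS
S/I-2 un ·: ss
S/II-1 aff I-1×I-2: Ss
S/II-2 aff I-1×I-2: Ss
⇒ S over [I-1,I-2,II-1,II-2]: 2 consistent

I-2 ∈ {Gg ss, gg ss}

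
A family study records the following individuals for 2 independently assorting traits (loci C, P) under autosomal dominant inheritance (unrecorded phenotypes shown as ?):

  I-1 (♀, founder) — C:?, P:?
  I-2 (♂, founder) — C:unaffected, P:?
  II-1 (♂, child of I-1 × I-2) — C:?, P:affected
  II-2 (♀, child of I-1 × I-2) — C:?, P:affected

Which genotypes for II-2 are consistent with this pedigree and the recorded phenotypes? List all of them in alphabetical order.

C/I-1 ? ·: cc|Cc|CC
C/I-2 un ·: cc
C/II-1 ? I-1×I-2: cc|Cc
C/II-2 ? I-1×I-2: cc|Cc
⇒ C over [I-1,I-2,II-1,II-2]: 6 consistent
P/I-1 ? ·: pp|Pp|PP
P/I-2 ? ·: pp|Pp|PP
P/II-1 aff I-1×I-2: Pp|PP
P/II-2 aff I-1×I-2: Pp|PP
⇒ P over [I-1,I-2,II-1,II-2]: 17 consistent

II-2 ∈ {Cc PP, Cc Pp, cc PP, cc Pp}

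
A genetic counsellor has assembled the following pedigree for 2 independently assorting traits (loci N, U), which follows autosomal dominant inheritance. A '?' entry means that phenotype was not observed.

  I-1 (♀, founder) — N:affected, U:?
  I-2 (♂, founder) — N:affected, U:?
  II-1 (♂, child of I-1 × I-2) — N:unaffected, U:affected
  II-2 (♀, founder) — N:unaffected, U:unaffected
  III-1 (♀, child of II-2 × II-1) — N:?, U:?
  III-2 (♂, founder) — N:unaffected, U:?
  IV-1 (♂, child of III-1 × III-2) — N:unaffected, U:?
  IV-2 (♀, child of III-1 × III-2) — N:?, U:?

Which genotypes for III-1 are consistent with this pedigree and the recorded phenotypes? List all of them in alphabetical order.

III-1 ∈ {nn Uu, nn uu}

N/I-1 aff ·: Nn
N/I-2 aff ·: Nn
N/II-1 un I-1×I-2: nn
N/II-2 un ·: nn
N/III-1 ? II-2×II-1: nn
N/III-2 un ·: nn
N/IV-1 un III-1×III-2: nn
N/IV-2 ? III-1×III-2: nn
⇒ N over [I-1,I-2,II-1,II-2,III-1,III-2,IV-1,IV-2]: 1 consistent
U/I-1 ? ·: uu|Uu|UU
U/I-2 ? ·: uu|Uu|UU
U/II-1 aff I-1×I-2: Uu|UU
U/II-2 un ·: uu
U/III-1 ? II-2×II-1: uu|Uu
U/III-2 ? ·: uu|Uu|UU
U/IV-1 ? III-1×III-2: uu|Uu|UU
U/IV-2 ? III-1×III-2: uu|Uu|UU
⇒ U over [I-1,I-2,II-1,II-2,III-1,III-2,IV-1,IV-2]: 229 consistent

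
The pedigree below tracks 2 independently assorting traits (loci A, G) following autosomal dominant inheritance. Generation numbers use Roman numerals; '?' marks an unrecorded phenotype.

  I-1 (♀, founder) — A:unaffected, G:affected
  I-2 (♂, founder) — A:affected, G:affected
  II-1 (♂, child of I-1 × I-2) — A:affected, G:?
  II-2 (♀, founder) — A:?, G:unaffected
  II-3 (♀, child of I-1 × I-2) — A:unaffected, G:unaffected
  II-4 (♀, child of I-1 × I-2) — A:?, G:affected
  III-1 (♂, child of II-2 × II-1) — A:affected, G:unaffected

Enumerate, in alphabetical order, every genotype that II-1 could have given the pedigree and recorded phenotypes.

II-1 ∈ {Aa Gg, Aa gg}

A/I-1 un ·: aa
A/I-2 aff ·: Aa
A/II-1 aff I-1×I-2: Aa
A/II-2 ? ·: aa|Aa|AA
A/II-3 un I-1×I-2: aa
A/II-4 ? I-1×I-2: aa|Aa
A/III-1 aff II-2×II-1: Aa|AA
⇒ A over [I-1,I-2,II-1,II-2,II-3,II-4,III-1]: 10 consistent
G/I-1 aff ·: Gg
G/I-2 aff ·: Gg
G/II-1 ? I-1×I-2: gg|Gg
G/II-2 un ·: gg
G/II-3 un I-1×I-2: gg
G/II-4 aff I-1×I-2: Gg|GG
G/III-1 un II-2×II-1: gg
⇒ G over [I-1,I-2,II-1,II-2,II-3,II-4,III-1]: 4 consistent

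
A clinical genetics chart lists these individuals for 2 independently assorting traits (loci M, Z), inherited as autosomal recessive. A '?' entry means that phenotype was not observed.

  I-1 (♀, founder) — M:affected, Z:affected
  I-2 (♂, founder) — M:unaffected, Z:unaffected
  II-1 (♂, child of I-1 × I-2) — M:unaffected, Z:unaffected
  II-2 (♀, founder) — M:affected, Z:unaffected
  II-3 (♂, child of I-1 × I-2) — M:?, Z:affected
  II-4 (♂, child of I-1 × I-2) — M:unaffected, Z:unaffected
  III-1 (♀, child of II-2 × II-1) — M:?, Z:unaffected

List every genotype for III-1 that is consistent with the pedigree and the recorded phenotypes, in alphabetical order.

M/I-1 aff ·: mm
M/I-2 un ·: MM|Mm
M/II-1 un I-1×I-2: Mm
M/II-2 aff ·: mm
M/II-3 ? I-1×I-2: Mm|mm
M/II-4 un I-1×I-2: Mm
M/III-1 ? II-2×II-1: Mm|mm
⇒ M over [I-1,I-2,II-1,II-2,II-3,II-4,III-1]: 6 consistent
Z/I-1 aff ·: zz
Z/I-2 un ·: Zz
Z/II-1 un I-1×I-2: Zz
Z/II-2 un ·: ZZ|Zz
Z/II-3 aff I-1×I-2: zz
Z/II-4 un I-1×I-2: Zz
Z/III-1 un II-2×II-1: ZZ|Zz
⇒ Z over [I-1,I-2,II-1,II-2,II-3,II-4,III-1]: 4 consistent

III-1 ∈ {Mm ZZ, Mm Zz, mm ZZ, mm Zz}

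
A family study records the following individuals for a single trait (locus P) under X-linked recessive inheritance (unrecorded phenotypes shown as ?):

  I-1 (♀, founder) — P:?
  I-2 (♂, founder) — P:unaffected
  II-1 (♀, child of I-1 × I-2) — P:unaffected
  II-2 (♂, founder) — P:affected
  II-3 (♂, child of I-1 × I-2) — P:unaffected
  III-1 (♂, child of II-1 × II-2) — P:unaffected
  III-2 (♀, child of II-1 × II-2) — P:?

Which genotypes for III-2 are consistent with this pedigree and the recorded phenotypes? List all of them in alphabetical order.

III-2 ∈ {X^PX^p, X^pX^p}

P/I-1 ? ·: X^PX^P|X^PX^p
P/I-2 un ·: X^PY
P/II-1 un I-1×I-2: X^PX^P|X^PX^p
P/II-2 aff ·: X^pY
P/II-3 un I-1×I-2: X^PY
P/III-1 un II-1×II-2: X^PY
P/III-2 ? II-1×II-2: X^PX^p|X^pX^p
⇒ P over [I-1,I-2,II-1,II-2,II-3,III-1,III-2]: 4 consistent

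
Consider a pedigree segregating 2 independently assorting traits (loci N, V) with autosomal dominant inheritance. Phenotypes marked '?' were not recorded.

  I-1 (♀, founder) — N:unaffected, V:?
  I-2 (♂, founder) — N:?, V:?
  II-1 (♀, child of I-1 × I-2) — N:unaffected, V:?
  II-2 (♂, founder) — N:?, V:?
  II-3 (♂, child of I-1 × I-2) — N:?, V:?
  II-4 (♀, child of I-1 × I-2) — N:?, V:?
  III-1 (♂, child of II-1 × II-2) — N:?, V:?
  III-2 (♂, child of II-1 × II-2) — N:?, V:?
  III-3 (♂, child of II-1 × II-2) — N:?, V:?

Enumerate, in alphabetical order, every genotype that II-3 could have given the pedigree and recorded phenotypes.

N/I-1 un ·: nn
N/I-2 ? ·: nn|Nn
N/II-1 un I-1×I-2: nn
N/II-2 ? ·: nn|Nn|NN
N/II-3 ? I-1×I-2: nn|Nn
N/II-4 ? I-1×I-2: nn|Nn
N/III-1 ? II-1×II-2: nn|Nn
N/III-2 ? II-1×II-2: nn|Nn
N/III-3 ? II-1×II-2: nn|Nn
⇒ N over [I-1,I-2,II-1,II-2,II-3,II-4,III-1,III-2,III-3]: 50 consistent
V/I-1 ? ·: vv|Vv|VV
V/I-2 ? ·: vv|Vv|VV
V/II-1 ? I-1×I-2: vv|Vv|VV
V/II-2 ? ·: vv|Vv|VV
V/II-3 ? I-1×I-2: vv|Vv|VV
V/II-4 ? I-1×I-2: vv|Vv|VV
V/III-1 ? II-1×II-2: vv|Vv|VV
V/III-2 ? II-1×II-2: vv|Vv|VV
V/III-3 ? II-1×II-2: vv|Vv|VV
⇒ V over [I-1,I-2,II-1,II-2,II-3,II-4,III-1,III-2,III-3]: 1521 consistent

II-3 ∈ {Nn VV, Nn Vv, Nn vv, nn VV, nn Vv, nn vv}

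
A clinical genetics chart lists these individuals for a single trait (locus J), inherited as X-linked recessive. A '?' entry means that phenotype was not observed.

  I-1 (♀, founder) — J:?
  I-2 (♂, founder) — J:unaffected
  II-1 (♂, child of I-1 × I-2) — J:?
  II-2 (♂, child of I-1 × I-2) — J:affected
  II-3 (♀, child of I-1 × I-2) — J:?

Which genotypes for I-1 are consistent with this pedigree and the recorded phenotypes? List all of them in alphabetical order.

I-1 ∈ {X^JX^j, X^jX^j}

J/I-1 ? ·: X^JX^j|X^jX^j
J/I-2 un ·: X^JY
J/II-1 ? I-1×I-2: X^JY|X^jY
J/II-2 aff I-1×I-2: X^jY
J/II-3 ? I-1×I-2: X^JX^J|X^JX^j
⇒ J over [I-1,I-2,II-1,II-2,II-3]: 5 consistent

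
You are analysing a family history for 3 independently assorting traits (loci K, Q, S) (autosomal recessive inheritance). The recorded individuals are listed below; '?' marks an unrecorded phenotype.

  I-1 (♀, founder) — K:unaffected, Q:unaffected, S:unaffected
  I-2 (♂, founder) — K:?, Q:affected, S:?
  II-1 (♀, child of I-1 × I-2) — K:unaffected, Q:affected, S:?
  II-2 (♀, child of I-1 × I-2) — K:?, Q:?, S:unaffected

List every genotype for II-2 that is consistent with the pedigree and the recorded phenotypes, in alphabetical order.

K/I-1 un ·: KK|Kk
K/I-2 ? ·: KK|Kk|kk
K/II-1 un I-1×I-2: KK|Kk
K/II-2 ? I-1×I-2: KK|Kk|kk
⇒ K over [I-1,I-2,II-1,II-2]: 18 consistent
Q/I-1 un ·: Qq
Q/I-2 aff ·: qq
Q/II-1 aff I-1×I-2: qq
Q/II-2 ? I-1×I-2: Qq|qq
⇒ Q over [I-1,I-2,II-1,II-2]: 2 consistent
S/I-1 un ·: SS|Ss
S/I-2 ? ·: SS|Ss|ss
S/II-1 ? I-1×I-2: SS|Ss|ss
S/II-2 un I-1×I-2: SS|Ss
⇒ S over [I-1,I-2,II-1,II-2]: 18 consistent

II-2 ∈ {KK Qq SS, KK Qq Ss, KK qq SS, KK qq Ss, Kk Qq SS, Kk Qq Ss, Kk qq SS, Kk qq Ss, kk Qq SS, kk Qq Ss, kk qq SS, kk qq Ss}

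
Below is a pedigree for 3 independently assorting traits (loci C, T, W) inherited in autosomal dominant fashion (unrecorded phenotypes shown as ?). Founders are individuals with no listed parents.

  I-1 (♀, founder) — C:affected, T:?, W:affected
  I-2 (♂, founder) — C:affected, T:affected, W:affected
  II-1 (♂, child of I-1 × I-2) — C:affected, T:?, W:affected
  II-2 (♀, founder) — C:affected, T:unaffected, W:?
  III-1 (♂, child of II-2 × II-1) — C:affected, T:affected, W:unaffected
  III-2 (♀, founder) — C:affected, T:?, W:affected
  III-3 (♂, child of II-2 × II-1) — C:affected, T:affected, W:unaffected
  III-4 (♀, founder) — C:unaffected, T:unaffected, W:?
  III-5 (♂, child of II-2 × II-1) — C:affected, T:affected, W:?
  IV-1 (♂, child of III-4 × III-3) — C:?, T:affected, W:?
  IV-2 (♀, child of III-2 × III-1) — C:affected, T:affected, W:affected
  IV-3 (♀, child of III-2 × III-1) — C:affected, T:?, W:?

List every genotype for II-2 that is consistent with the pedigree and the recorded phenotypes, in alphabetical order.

II-2 ∈ {CC tt Ww, CC tt ww, Cc tt Ww, Cc tt ww}

C/I-1 aff ·: Cc|CC
C/I-2 aff ·: Cc|CC
C/II-1 aff I-1×I-2: Cc|CC
C/II-2 aff ·: Cc|CC
C/III-1 aff II-2×II-1: Cc|CC
C/III-2 aff ·: Cc|CC
C/III-3 aff II-2×II-1: Cc|CC
C/III-4 un ·: cc
C/III-5 aff II-2×II-1: Cc|CC
C/IV-1 ? III-4×III-3: cc|Cc
C/IV-2 aff III-2×III-1: Cc|CC
C/IV-3 aff III-2×III-1: Cc|CC
⇒ C over [I-1,I-2,II-1,II-2,III-1,III-2,III-3,III-4,III-5,IV-1,IV-2,IV-3]: 800 consistent
T/I-1 ? ·: tt|Tt|TT
T/I-2 aff ·: Tt|TT
T/II-1 ? I-1×I-2: Tt|TT
T/II-2 un ·: tt
T/III-1 aff II-2×II-1: Tt
T/III-2 ? ·: tt|Tt|TT
T/III-3 aff II-2×II-1: Tt
T/III-4 un ·: tt
T/III-5 aff II-2×II-1: Tt
T/IV-1 aff III-4×III-3: Tt
T/IV-2 aff III-2×III-1: Tt|TT
T/IV-3 ? III-2×III-1: tt|Tt|TT
⇒ T over [I-1,I-2,II-1,II-2,III-1,III-2,III-3,III-4,III-5,IV-1,IV-2,IV-3]: 108 consistent
W/I-1 aff ·: Ww|WW
W/I-2 aff ·: Ww|WW
W/II-1 aff I-1×I-2: Ww
W/II-2 ? ·: ww|Ww
W/III-1 un II-2×II-1: ww
W/III-2 aff ·: Ww|WW
W/III-3 un II-2×II-1: ww
W/III-4 ? ·: ww|Ww|WW
W/III-5 ? II-2×II-1: ww|Ww|WW
W/IV-1 ? III-4×III-3: ww|Ww
W/IV-2 aff III-2×III-1: Ww
W/IV-3 ? III-2×III-1: ww|Ww
⇒ W over [I-1,I-2,II-1,II-2,III-1,III-2,III-3,III-4,III-5,IV-1,IV-2,IV-3]: 180 consistent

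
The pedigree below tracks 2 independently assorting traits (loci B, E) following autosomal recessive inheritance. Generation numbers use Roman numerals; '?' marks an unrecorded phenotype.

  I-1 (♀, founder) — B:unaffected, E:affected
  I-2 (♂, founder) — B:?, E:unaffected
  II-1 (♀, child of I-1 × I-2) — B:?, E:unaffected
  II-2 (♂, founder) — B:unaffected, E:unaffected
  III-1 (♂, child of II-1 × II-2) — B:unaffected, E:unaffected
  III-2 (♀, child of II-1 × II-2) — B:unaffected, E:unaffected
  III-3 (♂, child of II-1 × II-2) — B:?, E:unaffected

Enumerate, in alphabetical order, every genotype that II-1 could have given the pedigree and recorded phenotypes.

II-1 ∈ {BB Ee, Bb Ee, bb Ee}

B/I-1 un ·: BB|Bb
B/I-2 ? ·: BB|Bb|bb
B/II-1 ? I-1×I-2: BB|Bb|bb
B/II-2 un ·: BB|Bb
B/III-1 un II-1×II-2: BB|Bb
B/III-2 un II-1×II-2: BB|Bb
B/III-3 ? II-1×II-2: BB|Bb|bb
⇒ B over [I-1,I-2,II-1,II-2,III-1,III-2,III-3]: 142 consistent
E/I-1 aff ·: ee
E/I-2 un ·: EE|Ee
E/II-1 un I-1×I-2: Ee
E/II-2 un ·: EE|Ee
E/III-1 un II-1×II-2: EE|Ee
E/III-2 un II-1×II-2: EE|Ee
E/III-3 un II-1×II-2: EE|Ee
⇒ E over [I-1,I-2,II-1,II-2,III-1,III-2,III-3]: 32 consistent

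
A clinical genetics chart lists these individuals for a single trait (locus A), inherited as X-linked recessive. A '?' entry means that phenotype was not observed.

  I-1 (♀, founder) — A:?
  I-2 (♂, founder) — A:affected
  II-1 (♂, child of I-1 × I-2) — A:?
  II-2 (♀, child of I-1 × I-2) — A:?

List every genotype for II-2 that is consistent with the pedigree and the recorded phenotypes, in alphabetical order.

II-2 ∈ {X^AX^a, X^aX^a}

A/I-1 ? ·: X^AX^A|X^AX^a|X^aX^a
A/I-2 aff ·: X^aY
A/II-1 ? I-1×I-2: X^AY|X^aY
A/II-2 ? I-1×I-2: X^AX^a|X^aX^a
⇒ A over [I-1,I-2,II-1,II-2]: 6 consistent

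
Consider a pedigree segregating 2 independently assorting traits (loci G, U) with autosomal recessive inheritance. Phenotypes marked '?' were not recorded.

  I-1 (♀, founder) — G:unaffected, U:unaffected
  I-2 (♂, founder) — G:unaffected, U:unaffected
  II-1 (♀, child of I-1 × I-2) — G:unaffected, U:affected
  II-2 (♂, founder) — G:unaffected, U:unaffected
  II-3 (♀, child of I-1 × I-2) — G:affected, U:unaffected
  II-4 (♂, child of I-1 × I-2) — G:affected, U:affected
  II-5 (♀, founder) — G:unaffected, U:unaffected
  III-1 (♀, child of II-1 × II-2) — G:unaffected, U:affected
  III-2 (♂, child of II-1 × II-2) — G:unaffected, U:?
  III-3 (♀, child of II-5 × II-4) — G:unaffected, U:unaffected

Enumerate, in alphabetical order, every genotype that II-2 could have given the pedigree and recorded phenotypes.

G/I-1 un ·: Gg
G/I-2 un ·: Gg
G/II-1 un I-1×I-2: GG|Gg
G/II-2 un ·: GG|Gg
G/II-3 aff I-1×I-2: gg
G/II-4 aff I-1×I-2: gg
G/II-5 un ·: GG|Gg
G/III-1 un II-1×II-2: GG|Gg
G/III-2 un II-1×II-2: GG|Gg
G/III-3 un II-5×II-4: Gg
⇒ G over [I-1,I-2,II-1,II-2,II-3,II-4,II-5,III-1,III-2,III-3]: 26 consistent
U/I-1 un ·: Uu
U/I-2 un ·: Uu
U/II-1 aff I-1×I-2: uu
U/II-2 un ·: Uu
U/II-3 un I-1×I-2: UU|Uu
U/II-4 aff I-1×I-2: uu
U/II-5 un ·: UU|Uu
U/III-1 aff II-1×II-2: uu
U/III-2 ? II-1×II-2: Uu|uu
U/III-3 un II-5×II-4: Uu
⇒ U over [I-1,I-2,II-1,II-2,II-3,II-4,II-5,III-1,III-2,III-3]: 8 consistent

II-2 ∈ {GG Uu, Gg Uu}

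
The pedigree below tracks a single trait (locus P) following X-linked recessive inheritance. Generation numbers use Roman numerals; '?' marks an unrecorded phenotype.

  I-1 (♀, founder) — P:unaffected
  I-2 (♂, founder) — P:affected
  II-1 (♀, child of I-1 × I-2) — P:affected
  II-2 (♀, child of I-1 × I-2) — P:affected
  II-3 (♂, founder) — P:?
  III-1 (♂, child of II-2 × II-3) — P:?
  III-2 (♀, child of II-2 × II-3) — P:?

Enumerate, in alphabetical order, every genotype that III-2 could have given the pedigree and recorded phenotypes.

P/I-1 un ·: X^PX^p
P/I-2 aff ·: X^pY
P/II-1 aff I-1×I-2: X^pX^p
P/II-2 aff I-1×I-2: X^pX^p
P/II-3 ? ·: X^PY|X^pY
P/III-1 ? II-2×II-3: X^pY
P/III-2 ? II-2×II-3: X^PX^p|X^pX^p
⇒ P over [I-1,I-2,II-1,II-2,II-3,III-1,III-2]: 2 consistent

III-2 ∈ {X^PX^p, X^pX^p}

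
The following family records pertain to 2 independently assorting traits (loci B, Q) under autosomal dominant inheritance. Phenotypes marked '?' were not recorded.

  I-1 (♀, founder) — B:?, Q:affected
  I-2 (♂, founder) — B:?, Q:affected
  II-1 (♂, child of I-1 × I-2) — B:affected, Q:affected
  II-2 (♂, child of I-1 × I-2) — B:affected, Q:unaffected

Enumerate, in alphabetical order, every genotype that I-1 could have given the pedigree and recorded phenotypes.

B/I-1 ? ·: bb|Bb|BB
B/I-2 ? ·: bb|Bb|BB
B/II-1 aff I-1×I-2: Bb|BB
B/II-2 aff I-1×I-2: Bb|BB
⇒ B over [I-1,I-2,II-1,II-2]: 17 consistent
Q/I-1 aff ·: Qq
Q/I-2 aff ·: Qq
Q/II-1 aff I-1×I-2: Qq|QQ
Q/II-2 un I-1×I-2: qq
⇒ Q over [I-1,I-2,II-1,II-2]: 2 consistent

I-1 ∈ {BB Qq, Bb Qq, bb Qq}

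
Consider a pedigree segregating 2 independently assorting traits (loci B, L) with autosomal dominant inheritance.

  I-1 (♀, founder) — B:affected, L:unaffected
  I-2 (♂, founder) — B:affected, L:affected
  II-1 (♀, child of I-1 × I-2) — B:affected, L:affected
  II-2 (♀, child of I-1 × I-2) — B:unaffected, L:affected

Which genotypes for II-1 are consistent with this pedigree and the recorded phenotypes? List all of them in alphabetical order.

B/I-1 aff ·: Bb
B/I-2 aff ·: Bb
B/II-1 aff I-1×I-2: Bb|BB
B/II-2 un I-1×I-2: bb
⇒ B over [I-1,I-2,II-1,II-2]: 2 consistent
L/I-1 un ·: ll
L/I-2 aff ·: Ll|LL
L/II-1 aff I-1×I-2: Ll
L/II-2 aff I-1×I-2: Ll
⇒ L over [I-1,I-2,II-1,II-2]: 2 consistent

II-1 ∈ {BB Ll, Bb Ll}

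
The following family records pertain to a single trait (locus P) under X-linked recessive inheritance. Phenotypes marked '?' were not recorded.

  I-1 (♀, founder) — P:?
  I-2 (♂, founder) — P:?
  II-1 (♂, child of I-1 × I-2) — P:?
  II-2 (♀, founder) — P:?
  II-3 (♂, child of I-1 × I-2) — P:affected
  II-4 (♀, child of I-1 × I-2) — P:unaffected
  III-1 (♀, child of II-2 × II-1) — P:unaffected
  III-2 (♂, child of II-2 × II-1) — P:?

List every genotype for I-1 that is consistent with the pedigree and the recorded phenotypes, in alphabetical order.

I-1 ∈ {X^PX^p, X^pX^p}

P/I-1 ? ·: X^PX^p|X^pX^p
P/I-2 ? ·: X^PY|X^pY
P/II-1 ? I-1×I-2: X^PY|X^pY
P/II-2 ? ·: X^PX^P|X^PX^p|X^pX^p
P/II-3 aff I-1×I-2: X^pY
P/II-4 un I-1×I-2: X^PX^P|X^PX^p
P/III-1 un II-2×II-1: X^PX^P|X^PX^p
P/III-2 ? II-2×II-1: X^PY|X^pY
⇒ P over [I-1,I-2,II-1,II-2,II-3,II-4,III-1,III-2]: 30 consistent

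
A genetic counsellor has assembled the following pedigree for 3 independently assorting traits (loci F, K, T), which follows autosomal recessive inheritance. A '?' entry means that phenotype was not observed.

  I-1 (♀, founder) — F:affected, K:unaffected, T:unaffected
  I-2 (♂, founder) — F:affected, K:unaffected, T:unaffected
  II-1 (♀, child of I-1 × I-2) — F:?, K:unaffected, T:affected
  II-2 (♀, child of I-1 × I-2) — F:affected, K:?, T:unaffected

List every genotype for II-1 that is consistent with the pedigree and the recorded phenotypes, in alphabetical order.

II-1 ∈ {ff KK tt, ff Kk tt}

F/I-1 aff ·: ff
F/I-2 aff ·: ff
F/II-1 ? I-1×I-2: ff
F/II-2 aff I-1×I-2: ff
⇒ F over [I-1,I-2,II-1,II-2]: 1 consistent
K/I-1 un ·: KK|Kk
K/I-2 un ·: KK|Kk
K/II-1 un I-1×I-2: KK|Kk
K/II-2 ? I-1×I-2: KK|Kk|kk
⇒ K over [I-1,I-2,II-1,II-2]: 15 consistent
T/I-1 un ·: Tt
T/I-2 un ·: Tt
T/II-1 aff I-1×I-2: tt
T/II-2 un I-1×I-2: TT|Tt
⇒ T over [I-1,I-2,II-1,II-2]: 2 consistent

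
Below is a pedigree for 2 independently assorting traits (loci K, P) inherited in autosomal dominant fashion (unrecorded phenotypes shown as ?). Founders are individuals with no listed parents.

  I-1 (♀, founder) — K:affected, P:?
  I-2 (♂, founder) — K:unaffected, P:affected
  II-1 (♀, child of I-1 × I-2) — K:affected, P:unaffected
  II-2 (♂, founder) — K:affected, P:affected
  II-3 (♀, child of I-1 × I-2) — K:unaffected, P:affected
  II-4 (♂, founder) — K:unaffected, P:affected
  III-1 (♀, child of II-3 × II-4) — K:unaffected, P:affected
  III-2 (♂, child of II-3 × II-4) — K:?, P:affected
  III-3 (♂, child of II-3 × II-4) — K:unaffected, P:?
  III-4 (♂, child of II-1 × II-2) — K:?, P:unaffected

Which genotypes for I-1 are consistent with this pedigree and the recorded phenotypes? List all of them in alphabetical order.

K/I-1 aff ·: Kk
K/I-2 un ·: kk
K/II-1 aff I-1×I-2: Kk
K/II-2 aff ·: Kk|KK
K/II-3 un I-1×I-2: kk
K/II-4 un ·: kk
K/III-1 un II-3×II-4: kk
K/III-2 ? II-3×II-4: kk
K/III-3 un II-3×II-4: kk
K/III-4 ? II-1×II-2: kk|Kk|KK
⇒ K over [I-1,I-2,II-1,II-2,II-3,II-4,III-1,III-2,III-3,III-4]: 5 consistent
P/I-1 ? ·: pp|Pp
P/I-2 aff ·: Pp
P/II-1 un I-1×I-2: pp
P/II-2 aff ·: Pp
P/II-3 aff I-1×I-2: Pp|PP
P/II-4 aff ·: Pp|PP
P/III-1 aff II-3×II-4: Pp|PP
P/III-2 aff II-3×II-4: Pp|PP
P/III-3 ? II-3×II-4: pp|Pp|PP
P/III-4 un II-1×II-2: pp
⇒ P over [I-1,I-2,II-1,II-2,II-3,II-4,III-1,III-2,III-3,III-4]: 49 consistent

I-1 ∈ {Kk Pp, Kk pp}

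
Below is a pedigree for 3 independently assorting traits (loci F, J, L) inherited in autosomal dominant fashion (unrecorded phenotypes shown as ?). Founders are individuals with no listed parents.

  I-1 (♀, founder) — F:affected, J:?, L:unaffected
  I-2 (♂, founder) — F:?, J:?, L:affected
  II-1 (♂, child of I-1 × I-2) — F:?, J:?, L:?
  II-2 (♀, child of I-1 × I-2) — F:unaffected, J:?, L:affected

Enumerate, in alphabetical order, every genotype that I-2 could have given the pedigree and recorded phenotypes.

F/I-1 aff ·: Ff
F/I-2 ? ·: ff|Ff
F/II-1 ? I-1×I-2: ff|Ff|FF
F/II-2 un I-1×I-2: ff
⇒ F over [I-1,I-2,II-1,II-2]: 5 consistent
J/I-1 ? ·: jj|Jj|JJ
J/I-2 ? ·: jj|Jj|JJ
J/II-1 ? I-1×I-2: jj|Jj|JJ
J/II-2 ? I-1×I-2: jj|Jj|JJ
⇒ J over [I-1,I-2,II-1,II-2]: 29 consistent
L/I-1 un ·: ll
L/I-2 aff ·: Ll|LL
L/II-1 ? I-1×I-2: ll|Ll
L/II-2 aff I-1×I-2: Ll
⇒ L over [I-1,I-2,II-1,II-2]: 3 consistent

I-2 ∈ {Ff JJ LL, Ff JJ Ll, Ff Jj LL, Ff Jj Ll, Ff jj LL, Ff jj Ll, ff JJ LL, ff JJ Ll, ff Jj LL, ff Jj Ll, ff jj LL, ff jj Ll}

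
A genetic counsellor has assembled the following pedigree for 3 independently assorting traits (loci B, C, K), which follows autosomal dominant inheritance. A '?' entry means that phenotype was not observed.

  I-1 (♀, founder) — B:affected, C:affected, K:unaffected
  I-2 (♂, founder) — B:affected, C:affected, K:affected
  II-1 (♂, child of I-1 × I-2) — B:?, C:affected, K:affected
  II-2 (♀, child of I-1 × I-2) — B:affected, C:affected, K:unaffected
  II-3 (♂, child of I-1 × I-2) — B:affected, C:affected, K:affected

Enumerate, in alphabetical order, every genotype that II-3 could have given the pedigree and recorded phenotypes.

II-3 ∈ {BB CC Kk, BB Cc Kk, Bb CC Kk, Bb Cc Kk}

B/I-1 aff ·: Bb|BB
B/I-2 aff ·: Bb|BB
B/II-1 ? I-1×I-2: bb|Bb|BB
B/II-2 aff I-1×I-2: Bb|BB
B/II-3 aff I-1×I-2: Bb|BB
⇒ B over [I-1,I-2,II-1,II-2,II-3]: 29 consistent
C/I-1 aff ·: Cc|CC
C/I-2 aff ·: Cc|CC
C/II-1 aff I-1×I-2: Cc|CC
C/II-2 aff I-1×I-2: Cc|CC
C/II-3 aff I-1×I-2: Cc|CC
⇒ C over [I-1,I-2,II-1,II-2,II-3]: 25 consistent
K/I-1 un ·: kk
K/I-2 aff ·: Kk
K/II-1 aff I-1×I-2: Kk
K/II-2 un I-1×I-2: kk
K/II-3 aff I-1×I-2: Kk
⇒ K over [I-1,I-2,II-1,II-2,II-3]: 1 consistent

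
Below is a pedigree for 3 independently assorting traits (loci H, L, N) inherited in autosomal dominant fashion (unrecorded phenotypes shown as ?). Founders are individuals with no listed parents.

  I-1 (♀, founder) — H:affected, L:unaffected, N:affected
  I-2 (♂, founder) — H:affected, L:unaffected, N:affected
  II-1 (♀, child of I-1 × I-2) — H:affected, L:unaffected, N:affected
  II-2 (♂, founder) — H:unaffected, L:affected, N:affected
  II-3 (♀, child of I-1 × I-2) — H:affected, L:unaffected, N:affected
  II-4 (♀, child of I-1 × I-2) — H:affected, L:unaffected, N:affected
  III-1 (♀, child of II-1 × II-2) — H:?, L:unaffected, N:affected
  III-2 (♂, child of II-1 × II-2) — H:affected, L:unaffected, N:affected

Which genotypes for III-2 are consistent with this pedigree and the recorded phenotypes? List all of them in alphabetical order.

III-2 ∈ {Hh ll NN, Hh ll Nn}

H/I-1 aff ·: Hh|HH
H/I-2 aff ·: Hh|HH
H/II-1 aff I-1×I-2: Hh|HH
H/II-2 un ·: hh
H/II-3 aff I-1×I-2: Hh|HH
H/II-4 aff I-1×I-2: Hh|HH
H/III-1 ? II-1×II-2: hh|Hh
H/III-2 aff II-1×II-2: Hh
⇒ H over [I-1,I-2,II-1,II-2,II-3,II-4,III-1,III-2]: 37 consistent
L/I-1 un ·: ll
L/I-2 un ·: ll
L/II-1 un I-1×I-2: ll
L/II-2 aff ·: Ll
L/II-3 un I-1×I-2: ll
L/II-4 un I-1×I-2: ll
L/III-1 un II-1×II-2: ll
L/III-2 un II-1×II-2: ll
⇒ L over [I-1,I-2,II-1,II-2,II-3,II-4,III-1,III-2]: 1 consistent
N/I-1 aff ·: Nn|NN
N/I-2 aff ·: Nn|NN
N/II-1 aff I-1×I-2: Nn|NN
N/II-2 aff ·: Nn|NN
N/II-3 aff I-1×I-2: Nn|NN
N/II-4 aff I-1×I-2: Nn|NN
N/III-1 aff II-1×II-2: Nn|NN
N/III-2 aff II-1×II-2: Nn|NN
⇒ N over [I-1,I-2,II-1,II-2,II-3,II-4,III-1,III-2]: 161 consistent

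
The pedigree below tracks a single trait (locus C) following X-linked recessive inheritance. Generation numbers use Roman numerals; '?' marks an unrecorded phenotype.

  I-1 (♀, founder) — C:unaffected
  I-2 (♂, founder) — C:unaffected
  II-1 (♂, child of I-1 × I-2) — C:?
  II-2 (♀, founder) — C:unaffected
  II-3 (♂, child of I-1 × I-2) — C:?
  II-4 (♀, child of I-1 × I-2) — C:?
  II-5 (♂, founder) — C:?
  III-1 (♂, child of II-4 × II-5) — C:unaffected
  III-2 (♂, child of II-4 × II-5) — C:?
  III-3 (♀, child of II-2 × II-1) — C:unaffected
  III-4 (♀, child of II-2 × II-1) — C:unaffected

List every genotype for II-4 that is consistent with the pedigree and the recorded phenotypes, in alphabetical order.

II-4 ∈ {X^CX^C, X^CX^c}

C/I-1 un ·: X^CX^C|X^CX^c
C/I-2 un ·: X^CY
C/II-1 ? I-1×I-2: X^CY|X^cY
C/II-2 un ·: X^CX^C|X^CX^c
C/II-3 ? I-1×I-2: X^CY|X^cY
C/II-4 ? I-1×I-2: X^CX^C|X^CX^c
C/II-5 ? ·: X^CY|X^cY
C/III-1 un II-4×II-5: X^CY
C/III-2 ? II-4×II-5: X^CY|X^cY
C/III-3 un II-2×II-1: X^CX^C|X^CX^c
C/III-4 un II-2×II-1: X^CX^C|X^CX^c
⇒ C over [I-1,I-2,II-1,II-2,II-3,II-4,II-5,III-1,III-2,III-3,III-4]: 94 consistent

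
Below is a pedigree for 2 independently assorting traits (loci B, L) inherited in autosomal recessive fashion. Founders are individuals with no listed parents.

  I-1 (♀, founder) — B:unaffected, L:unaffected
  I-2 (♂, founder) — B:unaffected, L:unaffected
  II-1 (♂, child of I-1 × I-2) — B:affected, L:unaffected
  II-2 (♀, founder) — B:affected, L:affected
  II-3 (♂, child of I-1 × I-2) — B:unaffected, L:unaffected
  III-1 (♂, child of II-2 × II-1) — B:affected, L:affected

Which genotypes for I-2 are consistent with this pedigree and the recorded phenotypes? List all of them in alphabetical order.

I-2 ∈ {Bb LL, Bb Ll}

B/I-1 un ·: Bb
B/I-2 un ·: Bb
B/II-1 aff I-1×I-2: bb
B/II-2 aff ·: bb
B/II-3 un I-1×I-2: BB|Bb
B/III-1 aff II-2×II-1: bb
⇒ B over [I-1,I-2,II-1,II-2,II-3,III-1]: 2 consistent
L/I-1 un ·: LL|Ll
L/I-2 un ·: LL|Ll
L/II-1 un I-1×I-2: Ll
L/II-2 aff ·: ll
L/II-3 un I-1×I-2: LL|Ll
L/III-1 aff II-2×II-1: ll
⇒ L over [I-1,I-2,II-1,II-2,II-3,III-1]: 6 consistent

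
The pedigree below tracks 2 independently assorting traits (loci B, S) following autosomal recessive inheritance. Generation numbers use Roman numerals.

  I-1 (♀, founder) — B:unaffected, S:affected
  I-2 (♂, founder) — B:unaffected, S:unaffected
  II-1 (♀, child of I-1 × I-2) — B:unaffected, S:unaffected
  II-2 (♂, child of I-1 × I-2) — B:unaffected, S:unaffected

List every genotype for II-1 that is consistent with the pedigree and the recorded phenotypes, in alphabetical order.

II-1 ∈ {BB Ss, Bb Ss}

B/I-1 un ·: BB|Bb
B/I-2 un ·: BB|Bb
B/II-1 un I-1×I-2: BB|Bb
B/II-2 un I-1×I-2: BB|Bb
⇒ B over [I-1,I-2,II-1,II-2]: 13 consistent
S/I-1 aff ·: ss
S/I-2 un ·: SS|Ss
S/II-1 un I-1×I-2: Ss
S/II-2 un I-1×I-2: Ss
⇒ S over [I-1,I-2,II-1,II-2]: 2 consistent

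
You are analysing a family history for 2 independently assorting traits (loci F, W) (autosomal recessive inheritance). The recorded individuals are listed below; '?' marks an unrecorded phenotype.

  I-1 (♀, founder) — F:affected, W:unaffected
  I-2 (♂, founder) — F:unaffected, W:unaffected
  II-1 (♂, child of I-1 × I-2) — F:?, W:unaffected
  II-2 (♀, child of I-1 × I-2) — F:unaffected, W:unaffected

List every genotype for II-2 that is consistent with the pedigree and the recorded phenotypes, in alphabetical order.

II-2 ∈ {Ff WW, Ff Ww}

F/I-1 aff ·: ff
F/I-2 un ·: FF|Ff
F/II-1 ? I-1×I-2: Ff|ff
F/II-2 un I-1×I-2: Ff
⇒ F over [I-1,I-2,II-1,II-2]: 3 consistent
W/I-1 un ·: WW|Ww
W/I-2 un ·: WW|Ww
W/II-1 un I-1×I-2: WW|Ww
W/II-2 un I-1×I-2: WW|Ww
⇒ W over [I-1,I-2,II-1,II-2]: 13 consistent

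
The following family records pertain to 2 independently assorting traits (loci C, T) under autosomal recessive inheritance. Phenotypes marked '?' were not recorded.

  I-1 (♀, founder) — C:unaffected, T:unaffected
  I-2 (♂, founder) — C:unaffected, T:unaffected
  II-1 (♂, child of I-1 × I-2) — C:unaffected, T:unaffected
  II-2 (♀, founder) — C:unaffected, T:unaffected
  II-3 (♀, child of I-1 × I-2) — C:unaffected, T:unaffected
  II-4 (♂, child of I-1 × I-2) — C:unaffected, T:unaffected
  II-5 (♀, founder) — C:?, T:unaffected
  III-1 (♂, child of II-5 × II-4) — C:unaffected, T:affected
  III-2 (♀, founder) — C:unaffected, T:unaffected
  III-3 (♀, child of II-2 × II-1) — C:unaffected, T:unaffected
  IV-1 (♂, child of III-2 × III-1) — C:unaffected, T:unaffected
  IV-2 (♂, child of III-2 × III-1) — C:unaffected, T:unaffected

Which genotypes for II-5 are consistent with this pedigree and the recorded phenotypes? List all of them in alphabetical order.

C/I-1 un ·: CC|Cc
C/I-2 un ·: CC|Cc
C/II-1 un I-1×I-2: CC|Cc
C/II-2 un ·: CC|Cc
C/II-3 un I-1×I-2: CC|Cc
C/II-4 un I-1×I-2: CC|Cc
C/II-5 ? ·: CC|Cc|cc
C/III-1 un II-5×II-4: CC|Cc
C/III-2 un ·: CC|Cc
C/III-3 un II-2×II-1: CC|Cc
C/IV-1 un III-2×III-1: CC|Cc
C/IV-2 un III-2×III-1: CC|Cc
⇒ C over [I-1,I-2,II-1,II-2,II-3,II-4,II-5,III-1,III-2,III-3,IV-1,IV-2]: 2598 consistent
T/I-1 un ·: TT|Tt
T/I-2 un ·: TT|Tt
T/II-1 un I-1×I-2: TT|Tt
T/II-2 un ·: TT|Tt
T/II-3 un I-1×I-2: TT|Tt
T/II-4 un I-1×I-2: Tt
T/II-5 un ·: Tt
T/III-1 aff II-5×II-4: tt
T/III-2 un ·: TT|Tt
T/III-3 un II-2×II-1: TT|Tt
T/IV-1 un III-2×III-1: Tt
T/IV-2 un III-2×III-1: Tt
⇒ T over [I-1,I-2,II-1,II-2,II-3,II-4,II-5,III-1,III-2,III-3,IV-1,IV-2]: 84 consistent

II-5 ∈ {CC Tt, Cc Tt, cc Tt}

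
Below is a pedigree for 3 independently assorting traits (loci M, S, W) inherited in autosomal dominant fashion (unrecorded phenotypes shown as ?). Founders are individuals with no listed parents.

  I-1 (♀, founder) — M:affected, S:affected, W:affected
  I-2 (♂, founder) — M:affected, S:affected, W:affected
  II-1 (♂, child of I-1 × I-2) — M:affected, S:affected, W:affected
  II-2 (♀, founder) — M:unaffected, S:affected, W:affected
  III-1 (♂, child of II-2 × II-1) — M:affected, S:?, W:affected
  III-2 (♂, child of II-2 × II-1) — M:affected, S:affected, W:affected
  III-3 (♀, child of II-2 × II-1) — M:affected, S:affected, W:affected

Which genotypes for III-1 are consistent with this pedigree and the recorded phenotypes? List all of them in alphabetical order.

III-1 ∈ {Mm SS WW, Mm SS Ww, Mm Ss WW, Mm Ss Ww, Mm ss WW, Mm ss Ww}

M/I-1 aff ·: Mm|MM
M/I-2 aff ·: Mm|MM
M/II-1 aff I-1×I-2: Mm|MM
M/II-2 un ·: mm
M/III-1 aff II-2×II-1: Mm
M/III-2 aff II-2×II-1: Mm
M/III-3 aff II-2×II-1: Mm
⇒ M over [I-1,I-2,II-1,II-2,III-1,III-2,III-3]: 7 consistent
S/I-1 aff ·: Ss|SS
S/I-2 aff ·: Ss|SS
S/II-1 aff I-1×I-2: Ss|SS
S/II-2 aff ·: Ss|SS
S/III-1 ? II-2×II-1: ss|Ss|SS
S/III-2 aff II-2×II-1: Ss|SS
S/III-3 aff II-2×II-1: Ss|SS
⇒ S over [I-1,I-2,II-1,II-2,III-1,III-2,III-3]: 96 consistent
W/I-1 aff ·: Ww|WW
W/I-2 aff ·: Ww|WW
W/II-1 aff I-1×I-2: Ww|WW
W/II-2 aff ·: Ww|WW
W/III-1 aff II-2×II-1: Ww|WW
W/III-2 aff II-2×II-1: Ww|WW
W/III-3 aff II-2×II-1: Ww|WW
⇒ W over [I-1,I-2,II-1,II-2,III-1,III-2,III-3]: 84 consistent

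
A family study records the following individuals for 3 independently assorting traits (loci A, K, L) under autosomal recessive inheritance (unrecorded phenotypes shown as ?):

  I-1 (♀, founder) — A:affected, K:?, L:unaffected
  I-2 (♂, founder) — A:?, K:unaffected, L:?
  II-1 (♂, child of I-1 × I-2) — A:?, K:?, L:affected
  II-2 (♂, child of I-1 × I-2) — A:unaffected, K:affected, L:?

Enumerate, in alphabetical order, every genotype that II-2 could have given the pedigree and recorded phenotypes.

II-2 ∈ {Aa kk LL, Aa kk Ll, Aa kk ll}

A/I-1 aff ·: aa
A/I-2 ? ·: AA|Aa
A/II-1 ? I-1×I-2: Aa|aa
A/II-2 un I-1×I-2: Aa
⇒ A over [I-1,I-2,II-1,II-2]: 3 consistent
K/I-1 ? ·: Kk|kk
K/I-2 un ·: Kk
K/II-1 ? I-1×I-2: KK|Kk|kk
K/II-2 aff I-1×I-2: kk
⇒ K over [I-1,I-2,II-1,II-2]: 5 consistent
L/I-1 un ·: Ll
L/I-2 ? ·: Ll|ll
L/II-1 aff I-1×I-2: ll
L/II-2 ? I-1×I-2: LL|Ll|ll
⇒ L over [I-1,I-2,II-1,II-2]: 5 consistent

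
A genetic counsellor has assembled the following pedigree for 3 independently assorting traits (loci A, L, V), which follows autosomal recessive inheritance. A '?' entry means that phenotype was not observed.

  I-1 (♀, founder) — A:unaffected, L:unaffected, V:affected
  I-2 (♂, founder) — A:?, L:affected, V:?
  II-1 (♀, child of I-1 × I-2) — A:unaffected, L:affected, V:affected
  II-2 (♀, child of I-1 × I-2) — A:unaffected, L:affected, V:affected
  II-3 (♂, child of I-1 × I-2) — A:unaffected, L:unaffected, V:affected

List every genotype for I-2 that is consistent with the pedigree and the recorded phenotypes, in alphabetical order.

I-2 ∈ {AA ll Vv, AA ll vv, Aa ll Vv, Aa ll vv, aa ll Vv, aa ll vv}

A/I-1 un ·: AA|Aa
A/I-2 ? ·: AA|Aa|aa
A/II-1 un I-1×I-2: AA|Aa
A/II-2 un I-1×I-2: AA|Aa
A/II-3 un I-1×I-2: AA|Aa
⇒ A over [I-1,I-2,II-1,II-2,II-3]: 27 consistent
L/I-1 un ·: Ll
L/I-2 aff ·: ll
L/II-1 aff I-1×I-2: ll
L/II-2 aff I-1×I-2: ll
L/II-3 un I-1×I-2: Ll
⇒ L over [I-1,I-2,II-1,II-2,II-3]: 1 consistent
V/I-1 aff ·: vv
V/I-2 ? ·: Vv|vv
V/II-1 aff I-1×I-2: vv
V/II-2 aff I-1×I-2: vv
V/II-3 aff I-1×I-2: vv
⇒ V over [I-1,I-2,II-1,II-2,II-3]: 2 consistent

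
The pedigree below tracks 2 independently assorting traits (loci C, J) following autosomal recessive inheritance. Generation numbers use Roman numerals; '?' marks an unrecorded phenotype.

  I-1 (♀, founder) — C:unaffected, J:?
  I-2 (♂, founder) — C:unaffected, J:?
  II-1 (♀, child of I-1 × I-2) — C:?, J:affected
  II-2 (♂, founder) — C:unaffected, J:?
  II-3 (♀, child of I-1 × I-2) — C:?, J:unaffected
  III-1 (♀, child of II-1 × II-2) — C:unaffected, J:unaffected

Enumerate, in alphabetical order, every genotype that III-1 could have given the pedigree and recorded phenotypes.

C/I-1 un ·: CC|Cc
C/I-2 un ·: CC|Cc
C/II-1 ? I-1×I-2: CC|Cc|cc
C/II-2 un ·: CC|Cc
C/II-3 ? I-1×I-2: CC|Cc|cc
C/III-1 un II-1×II-2: CC|Cc
⇒ C over [I-1,I-2,II-1,II-2,II-3,III-1]: 58 consistent
J/I-1 ? ·: Jj|jj
J/I-2 ? ·: Jj|jj
J/II-1 aff I-1×I-2: jj
J/II-2 ? ·: JJ|Jj
J/II-3 un I-1×I-2: JJ|Jj
J/III-1 un II-1×II-2: Jj
⇒ J over [I-1,I-2,II-1,II-2,II-3,III-1]: 8 consistent

III-1 ∈ {CC Jj, Cc Jj}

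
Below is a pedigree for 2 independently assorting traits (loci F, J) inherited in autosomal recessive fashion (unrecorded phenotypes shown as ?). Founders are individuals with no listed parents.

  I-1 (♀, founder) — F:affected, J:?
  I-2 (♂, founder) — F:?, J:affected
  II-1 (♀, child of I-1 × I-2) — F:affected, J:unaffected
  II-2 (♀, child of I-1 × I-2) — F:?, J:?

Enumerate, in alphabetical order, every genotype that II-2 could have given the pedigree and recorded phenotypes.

II-2 ∈ {Ff Jj, Ff jj, ff Jj, ff jj}

F/I-1 aff ·: ff
F/I-2 ? ·: Ff|ff
F/II-1 aff I-1×I-2: ff
F/II-2 ? I-1×I-2: Ff|ff
⇒ F over [I-1,I-2,II-1,II-2]: 3 consistent
J/I-1 ? ·: JJ|Jj
J/I-2 aff ·: jj
J/II-1 un I-1×I-2: Jj
J/II-2 ? I-1×I-2: Jj|jj
⇒ J over [I-1,I-2,II-1,II-2]: 3 consistent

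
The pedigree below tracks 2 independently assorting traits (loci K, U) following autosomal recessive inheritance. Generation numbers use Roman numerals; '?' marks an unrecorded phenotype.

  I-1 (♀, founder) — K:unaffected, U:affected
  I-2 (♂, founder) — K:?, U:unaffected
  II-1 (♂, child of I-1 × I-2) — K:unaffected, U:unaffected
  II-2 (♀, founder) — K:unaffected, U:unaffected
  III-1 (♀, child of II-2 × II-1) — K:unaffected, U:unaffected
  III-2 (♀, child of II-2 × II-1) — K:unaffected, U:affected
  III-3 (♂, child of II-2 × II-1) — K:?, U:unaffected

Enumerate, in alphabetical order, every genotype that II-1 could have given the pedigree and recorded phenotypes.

II-1 ∈ {KK Uu, Kk Uu}

K/I-1 un ·: KK|Kk
K/I-2 ? ·: KK|Kk|kk
K/II-1 un I-1×I-2: KK|Kk
K/II-2 un ·: KK|Kk
K/III-1 un II-2×II-1: KK|Kk
K/III-2 un II-2×II-1: KK|Kk
K/III-3 ? II-2×II-1: KK|Kk|kk
⇒ K over [I-1,I-2,II-1,II-2,III-1,III-2,III-3]: 136 consistent
U/I-1 aff ·: uu
U/I-2 un ·: UU|Uu
U/II-1 un I-1×I-2: Uu
U/II-2 un ·: Uu
U/III-1 un II-2×II-1: UU|Uu
U/III-2 aff II-2×II-1: uu
U/III-3 un II-2×II-1: UU|Uu
⇒ U over [I-1,I-2,II-1,II-2,III-1,III-2,III-3]: 8 consistent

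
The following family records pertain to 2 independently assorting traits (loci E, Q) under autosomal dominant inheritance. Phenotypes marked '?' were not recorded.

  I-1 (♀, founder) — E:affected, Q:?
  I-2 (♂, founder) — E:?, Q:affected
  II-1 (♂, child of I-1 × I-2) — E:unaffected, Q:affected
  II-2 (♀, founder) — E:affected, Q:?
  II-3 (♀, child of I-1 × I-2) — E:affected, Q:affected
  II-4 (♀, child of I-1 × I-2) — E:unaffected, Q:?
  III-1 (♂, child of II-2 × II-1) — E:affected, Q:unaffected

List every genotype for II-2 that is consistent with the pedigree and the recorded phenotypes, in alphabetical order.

II-2 ∈ {EE Qq, EE qq, Ee Qq, Ee qq}

E/I-1 aff ·: Ee
E/I-2 ? ·: ee|Ee
E/II-1 un I-1×I-2: ee
E/II-2 aff ·: Ee|EE
E/II-3 aff I-1×I-2: Ee|EE
E/II-4 un I-1×I-2: ee
E/III-1 aff II-2×II-1: Ee
⇒ E over [I-1,I-2,II-1,II-2,II-3,II-4,III-1]: 6 consistent
Q/I-1 ? ·: qq|Qq|QQ
Q/I-2 aff ·: Qq|QQ
Q/II-1 aff I-1×I-2: Qq
Q/II-2 ? ·: qq|Qq
Q/II-3 aff I-1×I-2: Qq|QQ
Q/II-4 ? I-1×I-2: qq|Qq|QQ
Q/III-1 un II-2×II-1: qq
⇒ Q over [I-1,I-2,II-1,II-2,II-3,II-4,III-1]: 34 consistent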